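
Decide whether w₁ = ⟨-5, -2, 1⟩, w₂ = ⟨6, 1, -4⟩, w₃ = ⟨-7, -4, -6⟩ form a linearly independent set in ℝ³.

linearly independent

The matrix [w₁|w₂|w₃] has determinant -35.
A nonzero determinant means the columns are linearly independent.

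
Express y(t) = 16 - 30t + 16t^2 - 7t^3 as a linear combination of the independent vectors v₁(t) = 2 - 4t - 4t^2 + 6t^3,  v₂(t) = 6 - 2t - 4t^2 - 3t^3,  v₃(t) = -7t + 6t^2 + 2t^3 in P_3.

Identify each element with its coordinate vector in ℝ⁴ via {1, t, …, t^3}.
Set up the augmented matrix [v₁ | v₂ | v₃ | y] and row-reduce.
Back-substitution yields (α₁, α₂, α₃) = (-1, 3, 4).

y = -v₁ + 3v₂ + 4v₃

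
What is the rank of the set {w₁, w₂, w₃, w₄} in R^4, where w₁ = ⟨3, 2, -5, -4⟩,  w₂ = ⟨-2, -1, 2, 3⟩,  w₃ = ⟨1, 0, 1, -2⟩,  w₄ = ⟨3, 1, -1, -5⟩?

rank 2

Row-reduce the 4×4 matrix with these as rows.
The echelon form has 2 nonzero rows, so the rank is 2.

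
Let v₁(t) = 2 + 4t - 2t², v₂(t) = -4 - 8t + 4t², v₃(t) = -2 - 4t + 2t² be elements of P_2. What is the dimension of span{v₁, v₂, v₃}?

dim = 1

Represent each element by its coordinate vector in ℝ³.
Put the 3×3 matrix [v₁|v₂|v₃] into echelon form.
Reduction leaves 1 leading entry, giving rank 1.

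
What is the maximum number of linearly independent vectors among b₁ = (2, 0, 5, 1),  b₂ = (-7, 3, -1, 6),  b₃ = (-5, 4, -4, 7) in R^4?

3

Apply Gaussian elimination to the matrix whose rows are b₁, b₂, b₃.
There are 3 pivot columns, so rank = 3.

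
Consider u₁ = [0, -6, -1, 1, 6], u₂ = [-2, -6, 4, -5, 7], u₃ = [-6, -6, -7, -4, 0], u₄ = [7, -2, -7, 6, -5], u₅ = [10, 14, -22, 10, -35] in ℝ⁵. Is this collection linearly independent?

Place the vectors as rows of a 5×5 matrix and reduce to echelon form.
The reduction yields 4 nonzero rows, so the rank is 4.
Since rank 4 < 5, the set is linearly dependent.

linearly dependent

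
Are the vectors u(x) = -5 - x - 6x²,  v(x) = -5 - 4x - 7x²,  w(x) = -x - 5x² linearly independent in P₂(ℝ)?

linearly independent

Write each element as a coordinate vector in ℝ³ using {1, x, x²}.
Place the vectors as rows of a 3×3 matrix and reduce to echelon form.
The reduction yields 3 nonzero rows, so the rank is 3.
Since rank = 3 (the number of vectors), the set is linearly independent.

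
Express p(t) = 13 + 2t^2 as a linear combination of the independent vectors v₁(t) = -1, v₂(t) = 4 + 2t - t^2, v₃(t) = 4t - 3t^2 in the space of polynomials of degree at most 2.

Take coordinate vectors relative to {1, t, t^2}.
Solve the system with v₁, v₂, v₃ as columns and p as the right-hand side.
Back-substitution yields (a₁, a₂, a₃) = (3, 4, -2).

p = 3v₁ + 4v₂ - 2v₃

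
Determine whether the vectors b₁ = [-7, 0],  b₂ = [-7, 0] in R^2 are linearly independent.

linearly dependent

Form the 2×2 matrix with these as columns; its determinant is 0.
A zero determinant means the columns are linearly dependent.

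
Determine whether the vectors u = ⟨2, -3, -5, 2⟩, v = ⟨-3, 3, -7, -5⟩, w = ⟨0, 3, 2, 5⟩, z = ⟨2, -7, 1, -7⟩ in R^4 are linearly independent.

linearly independent

The matrix [u|v|w|z] has determinant -163.
A nonzero determinant means the columns are linearly independent.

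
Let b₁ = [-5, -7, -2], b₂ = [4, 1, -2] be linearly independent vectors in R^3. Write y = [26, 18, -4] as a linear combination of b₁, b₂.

Solve the system with b₁, b₂ as columns and y as the right-hand side.
Row-reducing the augmented matrix gives the unique coefficients (α₁, α₂) = (-2, 4).

y = -2b₁ + 4b₂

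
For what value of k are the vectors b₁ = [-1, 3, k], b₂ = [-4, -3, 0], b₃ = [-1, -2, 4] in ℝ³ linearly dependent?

Place the vectors as rows of a 3×3 matrix; dependence ⇔ determinant zero.
Cofactor expansion gives det = 5*k + 60.
Solving 5*k + 60 = 0 yields k = -12.

k = -12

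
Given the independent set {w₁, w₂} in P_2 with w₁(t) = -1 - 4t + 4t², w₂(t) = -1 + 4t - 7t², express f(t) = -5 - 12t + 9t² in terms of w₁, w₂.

f = 4w₁ + w₂

Work in coordinates with respect to the standard basis {1, t, t²}.
Write f = a₁w₁ + a₂w₂ and equate components.
Back-substitution yields (a₁, a₂) = (4, 1).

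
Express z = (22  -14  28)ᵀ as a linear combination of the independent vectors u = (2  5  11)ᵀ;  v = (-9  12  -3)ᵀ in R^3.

Write z = c₁u + c₂v and equate components.
Back-substitution yields (c₁, c₂) = (2, -2).

z = 2u - 2v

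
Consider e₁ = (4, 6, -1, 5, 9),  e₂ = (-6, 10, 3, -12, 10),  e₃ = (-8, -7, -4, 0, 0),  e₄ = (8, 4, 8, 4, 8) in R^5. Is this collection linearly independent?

Place the vectors as rows of a 4×5 matrix and reduce to echelon form.
The reduction yields 4 nonzero rows, so the rank is 4.
Since rank = 4 (the number of vectors), the set is linearly independent.

linearly independent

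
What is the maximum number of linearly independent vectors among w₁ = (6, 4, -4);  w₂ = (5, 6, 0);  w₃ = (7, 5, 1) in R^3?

Row-reduce the 3×3 matrix with these as rows.
Exactly 3 pivots survive; hence the rank is 3.

3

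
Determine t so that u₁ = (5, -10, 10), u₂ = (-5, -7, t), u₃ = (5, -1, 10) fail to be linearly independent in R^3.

The set is linearly dependent precisely when det[u₁; u₂; u₃] = 0.
Cofactor expansion gives det = -45*t - 450.
Solving -45*t - 450 = 0 yields t = -10.

t = -10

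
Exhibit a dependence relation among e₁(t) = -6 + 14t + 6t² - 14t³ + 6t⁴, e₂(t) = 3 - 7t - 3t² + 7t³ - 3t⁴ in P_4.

e₁ + 2e₂ = 0

Pass to coordinate vectors relative to the basis {1, t, …, t⁴}.
Solve the homogeneous system with e₁, e₂ as columns by row-reducing the coefficient matrix.
A generator of the null space is (1, 2).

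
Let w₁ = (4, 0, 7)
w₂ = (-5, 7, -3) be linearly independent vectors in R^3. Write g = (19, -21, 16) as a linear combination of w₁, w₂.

g = w₁ - 3w₂

Set up the augmented matrix [w₁ | w₂ | g] and row-reduce.
Row-reducing the augmented matrix gives the unique coefficients (c₁, c₂) = (1, -3).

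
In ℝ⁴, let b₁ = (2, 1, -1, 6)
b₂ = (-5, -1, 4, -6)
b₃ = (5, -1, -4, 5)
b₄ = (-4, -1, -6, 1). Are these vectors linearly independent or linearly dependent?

Form the 4×4 matrix with these as columns; its determinant is 339.
A nonzero determinant means the columns are linearly independent.

linearly independent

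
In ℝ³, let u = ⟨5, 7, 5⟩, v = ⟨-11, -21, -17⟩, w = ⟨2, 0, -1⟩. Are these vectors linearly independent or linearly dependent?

linearly dependent

The matrix [u|v|w] has determinant 0.
A zero determinant means the columns are linearly dependent.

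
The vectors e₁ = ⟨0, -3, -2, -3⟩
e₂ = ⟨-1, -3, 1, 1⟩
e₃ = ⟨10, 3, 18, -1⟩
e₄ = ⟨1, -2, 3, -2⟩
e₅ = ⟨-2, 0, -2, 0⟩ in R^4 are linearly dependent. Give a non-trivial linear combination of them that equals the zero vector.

2e₁ + e₂ + e₃ - 3e₄ + 3e₅ = 0

Set up α₁e₁ + … + α₅e₅ = 0 and solve the homogeneous system.
The free variable yields coefficients (2, 1, 1, -3, 3) (any nonzero multiple also works).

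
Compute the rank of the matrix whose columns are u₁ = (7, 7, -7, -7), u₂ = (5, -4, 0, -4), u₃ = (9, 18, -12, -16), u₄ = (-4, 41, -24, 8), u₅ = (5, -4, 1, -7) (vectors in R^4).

Apply Gaussian elimination to the matrix whose rows are u₁, u₂, u₃, u₄, u₅.
Exactly 3 pivots survive; hence the rank is 3.
(With 5 elements in a 4-dimensional space the rank is at most 4.)

rank 3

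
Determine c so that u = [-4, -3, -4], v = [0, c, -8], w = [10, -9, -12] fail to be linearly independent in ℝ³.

c = -6

The set is linearly dependent precisely when det[u; v; w] = 0.
Cofactor expansion gives det = 88*c + 528.
This vanishes exactly when c = -6.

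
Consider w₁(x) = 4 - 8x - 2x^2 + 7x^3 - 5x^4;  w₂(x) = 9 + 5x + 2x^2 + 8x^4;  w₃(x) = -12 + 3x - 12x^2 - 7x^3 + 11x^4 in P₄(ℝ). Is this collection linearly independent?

Write each element as a coordinate vector in ℝ⁵ using {1, x, …, x^4}.
Row-reduce the matrix whose columns are w₁, w₂, w₃.
The reduction yields 3 nonzero rows, so the rank is 3.
Since rank = 3 (the number of vectors), the set is linearly independent.

linearly independent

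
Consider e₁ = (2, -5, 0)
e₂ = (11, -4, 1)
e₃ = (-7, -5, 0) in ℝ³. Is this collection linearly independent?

Place the vectors as rows of a 3×3 matrix and reduce to echelon form.
The reduction yields 3 nonzero rows, so the rank is 3.
Since rank = 3 (the number of vectors), the set is linearly independent.

linearly independent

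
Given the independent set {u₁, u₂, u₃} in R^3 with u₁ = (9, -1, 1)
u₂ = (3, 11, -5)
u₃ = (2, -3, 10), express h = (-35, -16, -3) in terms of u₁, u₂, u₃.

h = -3u₁ - 2u₂ - u₃

Set up the augmented matrix [u₁ | u₂ | u₃ | h] and row-reduce.
The system has the unique solution (α₁, α₂, α₃) = (-3, -2, -1).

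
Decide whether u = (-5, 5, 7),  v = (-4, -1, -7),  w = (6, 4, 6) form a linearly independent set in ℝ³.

linearly independent

Place the vectors as rows of a 3×3 matrix and reduce to echelon form.
The reduction yields 3 nonzero rows, so the rank is 3.
Since rank = 3 (the number of vectors), the set is linearly independent.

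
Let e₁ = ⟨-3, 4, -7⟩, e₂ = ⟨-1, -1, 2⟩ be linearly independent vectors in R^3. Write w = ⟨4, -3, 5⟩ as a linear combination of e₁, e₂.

w = -e₁ - e₂

Set up the augmented matrix [e₁ | e₂ | w] and row-reduce.
The system has the unique solution (c₁, c₂) = (-1, -1).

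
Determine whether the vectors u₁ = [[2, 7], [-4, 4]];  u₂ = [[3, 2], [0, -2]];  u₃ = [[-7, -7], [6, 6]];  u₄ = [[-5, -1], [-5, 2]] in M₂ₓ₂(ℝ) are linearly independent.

linearly independent

Write each element as a coordinate vector in ℝ⁴ using {E₁₁, E₁₂, E₂₁, E₂₂}.
The matrix [u₁|u₂|u₃|u₄] has determinant 60.
A nonzero determinant means the columns are linearly independent.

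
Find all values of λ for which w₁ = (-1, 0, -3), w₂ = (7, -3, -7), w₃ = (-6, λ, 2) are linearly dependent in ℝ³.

The set is linearly dependent precisely when det[w₁; w₂; w₃] = 0.
Cofactor expansion gives det = 60 - 28*λ.
Solving 60 - 28*λ = 0 yields λ = 15/7.

λ = 15/7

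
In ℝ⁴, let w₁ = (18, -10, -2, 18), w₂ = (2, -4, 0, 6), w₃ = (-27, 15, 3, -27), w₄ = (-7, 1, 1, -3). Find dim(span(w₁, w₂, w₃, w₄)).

2

Apply Gaussian elimination to the matrix whose rows are w₁, w₂, w₃, w₄.
Reduction leaves 2 leading entries, giving rank 2.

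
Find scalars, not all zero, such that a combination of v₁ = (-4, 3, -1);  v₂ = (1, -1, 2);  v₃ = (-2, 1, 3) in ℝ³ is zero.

v₁ + 2v₂ - v₃ = 0

Write the vectors as columns of a matrix and find a nonzero vector in its null space.
A generator of the null space is (1, 2, -1).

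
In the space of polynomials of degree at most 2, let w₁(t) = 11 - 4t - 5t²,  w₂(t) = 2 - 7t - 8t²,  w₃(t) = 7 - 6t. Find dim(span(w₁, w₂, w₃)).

Use coordinates relative to {1, t, t²}.
Put the 3×3 matrix [w₁|w₂|w₃] into echelon form.
Reduction leaves 3 leading entries, giving rank 3.

dim = 3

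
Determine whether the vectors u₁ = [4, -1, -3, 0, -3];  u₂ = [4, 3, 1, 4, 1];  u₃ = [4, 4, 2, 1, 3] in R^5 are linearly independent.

Row-reduce the matrix whose columns are u₁, u₂, u₃.
The reduction yields 3 nonzero rows, so the rank is 3.
Since rank = 3 (the number of vectors), the set is linearly independent.

linearly independent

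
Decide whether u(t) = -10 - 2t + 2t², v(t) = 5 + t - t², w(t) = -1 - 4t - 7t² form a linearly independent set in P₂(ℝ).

linearly dependent

Write each element as a coordinate vector in ℝ³ using {1, t, t²}.
Place the vectors as rows of a 3×3 matrix and reduce to echelon form.
The reduction yields 2 nonzero rows, so the rank is 2.
Since rank 2 < 3, the set is linearly dependent.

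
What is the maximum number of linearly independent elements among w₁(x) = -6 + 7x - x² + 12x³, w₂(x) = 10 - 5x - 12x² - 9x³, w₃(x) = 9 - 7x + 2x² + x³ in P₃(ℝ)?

3

Pass to coordinate vectors with respect to the basis {1, x, …, x³}.
Put the 4×3 matrix [w₁|w₂|w₃] into echelon form.
There are 3 pivot columns, so rank = 3.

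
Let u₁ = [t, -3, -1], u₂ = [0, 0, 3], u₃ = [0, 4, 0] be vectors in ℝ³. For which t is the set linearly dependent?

t = 0

The set is linearly dependent precisely when det[u₁; u₂; u₃] = 0.
The determinant works out to -12*t.
Solving -12*t = 0 yields t = 0.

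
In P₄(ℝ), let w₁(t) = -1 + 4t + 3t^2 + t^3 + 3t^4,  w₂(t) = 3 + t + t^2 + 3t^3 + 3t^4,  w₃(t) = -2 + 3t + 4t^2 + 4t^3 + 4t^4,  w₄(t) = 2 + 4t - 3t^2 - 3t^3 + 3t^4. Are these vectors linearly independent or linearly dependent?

linearly independent

Write each element as a coordinate vector in ℝ⁵ using {1, t, …, t^4}.
Row-reduce the matrix whose columns are w₁, w₂, w₃, w₄.
The reduction yields 4 nonzero rows, so the rank is 4.
Since rank = 4 (the number of vectors), the set is linearly independent.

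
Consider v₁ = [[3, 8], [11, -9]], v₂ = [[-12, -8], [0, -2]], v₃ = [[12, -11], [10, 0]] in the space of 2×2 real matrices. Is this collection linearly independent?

Take coordinates with respect to the standard basis {E₁₁, E₁₂, E₂₁, E₂₂}.
Row-reduce the matrix whose columns are v₁, v₂, v₃.
The reduction yields 3 nonzero rows, so the rank is 3.
Since rank = 3 (the number of vectors), the set is linearly independent.

linearly independent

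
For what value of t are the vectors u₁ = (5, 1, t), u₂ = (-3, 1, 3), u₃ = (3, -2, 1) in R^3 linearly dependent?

Place the vectors as rows of a 3×3 matrix; dependence ⇔ determinant zero.
Cofactor expansion gives det = 3*t + 47.
Setting this to zero gives t = -47/3.

t = -47/3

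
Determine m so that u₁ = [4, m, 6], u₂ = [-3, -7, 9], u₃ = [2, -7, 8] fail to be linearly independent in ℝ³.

m = -17/3

Place the vectors as rows of a 3×3 matrix; dependence ⇔ determinant zero.
The determinant works out to 42*m + 238.
Setting this to zero gives m = -17/3.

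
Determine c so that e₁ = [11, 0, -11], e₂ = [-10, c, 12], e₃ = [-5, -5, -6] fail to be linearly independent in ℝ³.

The set is linearly dependent precisely when det[e₁; e₂; e₃] = 0.
Expanding, det = 110 - 121*c.
This vanishes exactly when c = 10/11.

c = 10/11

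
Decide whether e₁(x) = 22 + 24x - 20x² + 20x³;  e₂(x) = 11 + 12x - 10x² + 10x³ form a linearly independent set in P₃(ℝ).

Take coordinates with respect to the standard basis {1, x, …, x³}.
One vector is a scalar multiple of another, so the set is dependent.

linearly dependent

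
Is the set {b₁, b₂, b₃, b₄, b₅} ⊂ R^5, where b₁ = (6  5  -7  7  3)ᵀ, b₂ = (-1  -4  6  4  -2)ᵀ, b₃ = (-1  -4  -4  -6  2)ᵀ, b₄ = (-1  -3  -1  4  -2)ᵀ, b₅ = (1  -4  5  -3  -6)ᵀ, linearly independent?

Place the vectors as rows of a 5×5 matrix and reduce to echelon form.
The reduction yields 5 nonzero rows, so the rank is 5.
Since rank = 5 (the number of vectors), the set is linearly independent.

linearly independent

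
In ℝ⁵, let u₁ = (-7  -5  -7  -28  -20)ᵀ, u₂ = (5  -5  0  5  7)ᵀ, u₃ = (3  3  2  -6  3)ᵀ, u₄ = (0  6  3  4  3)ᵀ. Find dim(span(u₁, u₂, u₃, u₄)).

3

Row-reduce the 4×5 matrix with these as rows.
There are 3 pivot columns, so rank = 3.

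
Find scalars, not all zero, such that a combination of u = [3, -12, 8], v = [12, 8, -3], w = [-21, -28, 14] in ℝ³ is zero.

Write the vectors as columns of a matrix and find a nonzero vector in its null space.
One solution (up to scaling) is (1, -2, -1).

u - 2v - w = 0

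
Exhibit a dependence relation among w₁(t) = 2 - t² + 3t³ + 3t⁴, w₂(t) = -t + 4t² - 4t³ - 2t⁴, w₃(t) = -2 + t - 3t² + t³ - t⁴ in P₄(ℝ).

w₁ + w₂ + w₃ = 0

Write each element as a vector in ℝ⁵ using {1, t, …, t⁴}.
Row-reduce the matrix with w₁, w₂, w₃ as columns; the null space gives the coefficients.
One solution (up to scaling) is (1, 1, 1).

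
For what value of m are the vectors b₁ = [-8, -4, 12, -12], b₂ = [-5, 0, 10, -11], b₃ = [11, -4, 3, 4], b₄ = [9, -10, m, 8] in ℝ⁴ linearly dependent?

m = 1

The set is linearly dependent precisely when det[b₁; b₂; b₃; b₄] = 0.
Expanding, det = 516 - 516*m.
Setting this to zero gives m = 1.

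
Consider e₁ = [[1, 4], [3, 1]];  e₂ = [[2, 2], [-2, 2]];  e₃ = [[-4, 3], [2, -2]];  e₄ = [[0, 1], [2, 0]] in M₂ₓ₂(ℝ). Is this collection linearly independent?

Take coordinates with respect to the standard basis {E₁₁, E₁₂, E₂₁, E₂₂}.
Form the 4×4 matrix with these as columns; its determinant is 8.
A nonzero determinant means the columns are linearly independent.

linearly independent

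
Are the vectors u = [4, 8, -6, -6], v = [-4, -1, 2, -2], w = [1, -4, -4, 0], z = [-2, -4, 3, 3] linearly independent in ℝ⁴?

linearly dependent

One vector is a scalar multiple of another, so the set is dependent.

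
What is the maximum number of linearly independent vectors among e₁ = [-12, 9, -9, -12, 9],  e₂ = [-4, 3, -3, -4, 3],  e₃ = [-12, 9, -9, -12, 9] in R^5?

1

Row-reduce the 3×5 matrix with these as rows.
There is 1 pivot column, so rank = 1.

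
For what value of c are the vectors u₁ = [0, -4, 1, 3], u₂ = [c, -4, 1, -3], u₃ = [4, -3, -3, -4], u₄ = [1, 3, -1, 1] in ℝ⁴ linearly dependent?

Place the vectors as rows of a 4×4 matrix; dependence ⇔ determinant zero.
Cofactor expansion gives det = -55*c - 66.
Setting this to zero gives c = -6/5.

c = -6/5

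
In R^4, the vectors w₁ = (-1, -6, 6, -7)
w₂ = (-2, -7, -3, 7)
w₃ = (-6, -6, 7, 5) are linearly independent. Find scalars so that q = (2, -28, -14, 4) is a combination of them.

q = 2w₁ + 4w₂ - 2w₃

Since w₁, w₂, w₃ are independent, the coefficients expressing q are uniquely determined by a linear system.
Row-reducing the augmented matrix gives the unique coefficients (c₁, c₂, c₃) = (2, 4, -2).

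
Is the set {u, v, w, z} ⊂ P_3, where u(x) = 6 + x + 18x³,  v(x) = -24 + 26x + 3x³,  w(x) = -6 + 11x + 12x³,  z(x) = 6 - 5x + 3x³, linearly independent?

linearly dependent

Write each element as a coordinate vector in ℝ⁴ using {1, x, …, x³}.
Form the 4×4 matrix with these as columns; its determinant is 0.
A zero determinant means the columns are linearly dependent.
Indeed 3u + 2v - 5w = 0.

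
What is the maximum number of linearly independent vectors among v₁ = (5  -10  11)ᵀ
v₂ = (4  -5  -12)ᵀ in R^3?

Row-reduce the 2×3 matrix with these as rows.
Exactly 2 pivots survive; hence the rank is 2.

2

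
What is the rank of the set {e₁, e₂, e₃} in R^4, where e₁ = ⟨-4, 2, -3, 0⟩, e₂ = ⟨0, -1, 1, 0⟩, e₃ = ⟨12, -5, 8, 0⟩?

rank 2

Row-reduce the 3×4 matrix with these as rows.
The echelon form has 2 nonzero rows, so the rank is 2.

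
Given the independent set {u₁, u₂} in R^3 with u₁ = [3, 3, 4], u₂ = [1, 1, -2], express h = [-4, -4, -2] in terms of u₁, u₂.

h = -u₁ - u₂

Since u₁, u₂ are independent, the coefficients expressing h are uniquely determined by a linear system.
The system has the unique solution (c₁, c₂) = (-1, -1).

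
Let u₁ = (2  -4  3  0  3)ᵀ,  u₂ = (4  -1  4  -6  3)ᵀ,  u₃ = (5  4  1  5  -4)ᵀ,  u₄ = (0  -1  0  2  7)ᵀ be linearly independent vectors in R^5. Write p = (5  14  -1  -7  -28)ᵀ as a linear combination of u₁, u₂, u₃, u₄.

p = -2u₁ + u₂ + u₃ - 3u₄

Since u₁, u₂, u₃, u₄ are independent, the coefficients expressing p are uniquely determined by a linear system.
Back-substitution yields (c₁, …, c₄) = (-2, 1, 1, -3).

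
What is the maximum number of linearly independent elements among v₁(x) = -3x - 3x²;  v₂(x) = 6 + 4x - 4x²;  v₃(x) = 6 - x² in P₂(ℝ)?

3

Pass to coordinate vectors with respect to the basis {1, x, x²}.
Apply Gaussian elimination to the matrix whose rows are v₁, v₂, v₃.
There are 3 pivot columns, so rank = 3.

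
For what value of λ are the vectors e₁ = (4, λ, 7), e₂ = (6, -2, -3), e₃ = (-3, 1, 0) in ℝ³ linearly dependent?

The set is linearly dependent precisely when det[e₁; e₂; e₃] = 0.
Cofactor expansion gives det = 9*λ + 12.
Solving 9*λ + 12 = 0 yields λ = -4/3.

λ = -4/3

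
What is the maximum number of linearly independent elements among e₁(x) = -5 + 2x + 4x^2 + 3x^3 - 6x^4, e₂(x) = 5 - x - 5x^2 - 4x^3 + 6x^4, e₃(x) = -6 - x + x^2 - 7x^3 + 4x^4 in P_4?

Pass to coordinate vectors with respect to the basis {1, x, …, x^4}.
Apply Gaussian elimination to the matrix whose rows are e₁, e₂, e₃.
The echelon form has 3 nonzero rows, so the rank is 3.

3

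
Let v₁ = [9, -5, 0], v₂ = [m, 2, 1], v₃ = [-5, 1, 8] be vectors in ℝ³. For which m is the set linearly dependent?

m = -4

The vectors are dependent exactly when the determinant of the matrix with rows v₁, v₂, v₃ vanishes.
Cofactor expansion gives det = 40*m + 160.
This vanishes exactly when m = -4.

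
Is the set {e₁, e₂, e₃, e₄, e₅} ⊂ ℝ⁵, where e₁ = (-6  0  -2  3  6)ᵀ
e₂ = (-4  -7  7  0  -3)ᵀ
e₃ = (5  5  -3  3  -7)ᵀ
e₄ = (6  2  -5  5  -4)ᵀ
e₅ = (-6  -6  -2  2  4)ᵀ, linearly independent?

Form the 5×5 matrix with these as columns; its determinant is -9866.
A nonzero determinant means the columns are linearly independent.

linearly independent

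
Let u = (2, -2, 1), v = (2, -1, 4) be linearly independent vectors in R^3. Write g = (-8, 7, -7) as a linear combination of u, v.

g = -3u - v

Solve the system with u, v as columns and g as the right-hand side.
Back-substitution yields (α₁, α₂) = (-3, -1).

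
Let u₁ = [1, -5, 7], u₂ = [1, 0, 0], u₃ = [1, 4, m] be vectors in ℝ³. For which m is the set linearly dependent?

m = -28/5

The set is linearly dependent precisely when det[u₁; u₂; u₃] = 0.
Expanding, det = 5*m + 28.
Solving 5*m + 28 = 0 yields m = -28/5.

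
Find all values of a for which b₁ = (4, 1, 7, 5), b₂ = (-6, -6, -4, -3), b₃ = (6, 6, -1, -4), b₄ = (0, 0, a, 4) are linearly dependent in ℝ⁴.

a = 20/7

Place the vectors as rows of a 4×4 matrix; dependence ⇔ determinant zero.
The determinant works out to 360 - 126*a.
Solving 360 - 126*a = 0 yields a = 20/7.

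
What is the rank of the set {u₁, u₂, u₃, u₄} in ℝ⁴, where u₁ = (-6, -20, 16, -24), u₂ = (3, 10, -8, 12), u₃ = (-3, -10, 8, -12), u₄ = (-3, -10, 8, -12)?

1

Apply Gaussian elimination to the matrix whose rows are u₁, u₂, u₃, u₄.
There is 1 pivot column, so rank = 1.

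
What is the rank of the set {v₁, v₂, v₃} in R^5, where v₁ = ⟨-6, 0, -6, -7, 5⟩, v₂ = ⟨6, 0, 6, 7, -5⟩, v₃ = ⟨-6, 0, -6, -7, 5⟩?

1

Form the matrix with v₁, v₂, v₃ as columns and reduce.
Exactly 1 pivot survives; hence the rank is 1.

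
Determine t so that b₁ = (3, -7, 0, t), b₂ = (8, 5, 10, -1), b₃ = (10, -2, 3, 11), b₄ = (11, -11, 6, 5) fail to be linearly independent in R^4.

t = 29/11

The set is linearly dependent precisely when det[b₁; b₂; b₃; b₄] = 0.
Cofactor expansion gives det = 847*t - 2233.
Solving 847*t - 2233 = 0 yields t = 29/11.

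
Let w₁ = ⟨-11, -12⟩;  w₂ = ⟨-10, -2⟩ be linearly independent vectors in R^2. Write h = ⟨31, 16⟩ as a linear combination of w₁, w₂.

Since w₁, w₂ are independent, the coefficients expressing h are uniquely determined by a linear system.
Row-reducing the augmented matrix gives the unique coefficients (c₁, c₂) = (-1, -2).

h = -w₁ - 2w₂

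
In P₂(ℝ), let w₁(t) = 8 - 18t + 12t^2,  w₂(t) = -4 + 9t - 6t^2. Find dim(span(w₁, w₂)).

1

Represent each element by its coordinate vector in ℝ³.
Row-reduce the 2×3 matrix with these as rows.
Reduction leaves 1 leading entry, giving rank 1.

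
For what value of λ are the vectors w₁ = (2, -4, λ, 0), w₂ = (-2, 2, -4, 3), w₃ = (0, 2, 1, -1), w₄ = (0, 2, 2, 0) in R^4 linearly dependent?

λ = 5

Place the vectors as rows of a 4×4 matrix; dependence ⇔ determinant zero.
Expanding, det = 20 - 4*λ.
Setting this to zero gives λ = 5.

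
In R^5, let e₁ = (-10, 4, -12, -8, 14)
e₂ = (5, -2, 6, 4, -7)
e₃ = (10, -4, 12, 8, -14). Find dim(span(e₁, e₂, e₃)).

1

Put the 5×3 matrix [e₁|e₂|e₃] into echelon form.
The echelon form has 1 nonzero row, so the rank is 1.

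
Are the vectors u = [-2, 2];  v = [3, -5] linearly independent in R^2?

Place the vectors as rows of a 2×2 matrix and reduce to echelon form.
The reduction yields 2 nonzero rows, so the rank is 2.
Since rank = 2 (the number of vectors), the set is linearly independent.

linearly independent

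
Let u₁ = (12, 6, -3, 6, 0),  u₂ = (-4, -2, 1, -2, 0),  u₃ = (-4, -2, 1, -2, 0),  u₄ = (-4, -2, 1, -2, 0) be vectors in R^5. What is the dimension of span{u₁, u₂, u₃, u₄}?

1

Apply Gaussian elimination to the matrix whose rows are u₁, u₂, u₃, u₄.
The echelon form has 1 nonzero row, so the rank is 1.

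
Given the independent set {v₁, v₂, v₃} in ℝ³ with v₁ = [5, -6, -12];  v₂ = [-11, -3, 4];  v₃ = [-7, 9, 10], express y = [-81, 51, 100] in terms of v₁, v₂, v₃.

Solve the system with v₁, v₂, v₃ as columns and y as the right-hand side.
The system has the unique solution (α₁, α₂, α₃) = (-4, 3, 4).

y = -4v₁ + 3v₂ + 4v₃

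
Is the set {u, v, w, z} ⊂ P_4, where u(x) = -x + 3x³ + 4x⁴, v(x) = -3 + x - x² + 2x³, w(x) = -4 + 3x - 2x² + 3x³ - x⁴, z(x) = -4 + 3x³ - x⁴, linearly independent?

Write each element as a coordinate vector in ℝ⁵ using {1, x, …, x⁴}.
Row-reduce the matrix whose columns are u, v, w, z.
The reduction yields 4 nonzero rows, so the rank is 4.
Since rank = 4 (the number of vectors), the set is linearly independent.

linearly independent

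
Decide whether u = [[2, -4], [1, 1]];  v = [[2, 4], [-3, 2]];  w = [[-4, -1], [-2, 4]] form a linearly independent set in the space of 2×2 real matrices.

Write each element as a coordinate vector in ℝ⁴ using {E₁₁, E₁₂, E₂₁, E₂₂}.
Row-reduce the matrix whose columns are u, v, w.
The reduction yields 3 nonzero rows, so the rank is 3.
Since rank = 3 (the number of vectors), the set is linearly independent.

linearly independent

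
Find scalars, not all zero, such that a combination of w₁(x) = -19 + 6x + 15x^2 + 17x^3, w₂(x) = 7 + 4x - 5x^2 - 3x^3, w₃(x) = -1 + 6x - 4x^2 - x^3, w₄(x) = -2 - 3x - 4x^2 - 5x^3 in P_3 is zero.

w₁ + 3w₂ - 2w₃ + 2w₄ = 0

Pass to coordinate vectors relative to the basis {1, x, …, x^3}.
Set up α₁w₁ + … + α₄w₄ = 0 and solve the homogeneous system.
A generator of the null space is (1, 3, -2, 2).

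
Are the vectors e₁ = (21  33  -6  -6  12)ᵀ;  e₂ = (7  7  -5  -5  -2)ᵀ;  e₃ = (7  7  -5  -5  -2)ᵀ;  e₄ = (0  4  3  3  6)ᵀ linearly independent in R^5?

linearly dependent

Two of the vectors are equal, giving an immediate dependence.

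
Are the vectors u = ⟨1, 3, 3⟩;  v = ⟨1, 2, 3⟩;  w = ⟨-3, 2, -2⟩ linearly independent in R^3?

linearly independent

Form the 3×3 matrix with these as columns; its determinant is -7.
A nonzero determinant means the columns are linearly independent.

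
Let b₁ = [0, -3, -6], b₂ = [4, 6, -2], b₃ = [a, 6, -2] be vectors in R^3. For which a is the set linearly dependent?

Dependence holds iff the 3×3 matrix [b₁ b₂ b₃] is singular.
Cofactor expansion gives det = 42*a - 168.
This vanishes exactly when a = 4.

a = 4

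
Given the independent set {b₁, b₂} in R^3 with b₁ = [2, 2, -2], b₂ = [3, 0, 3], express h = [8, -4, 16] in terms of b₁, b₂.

h = -2b₁ + 4b₂

Set up the augmented matrix [b₁ | b₂ | h] and row-reduce.
Row-reducing the augmented matrix gives the unique coefficients (c₁, c₂) = (-2, 4).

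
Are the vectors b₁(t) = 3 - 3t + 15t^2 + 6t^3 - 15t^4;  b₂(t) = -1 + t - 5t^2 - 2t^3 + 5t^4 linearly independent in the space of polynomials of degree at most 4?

Write each element as a coordinate vector in ℝ⁵ using {1, t, …, t^4}.
Row-reduce the matrix whose columns are b₁, b₂.
The reduction yields 1 nonzero row, so the rank is 1.
Since rank 1 < 2, the set is linearly dependent.

linearly dependent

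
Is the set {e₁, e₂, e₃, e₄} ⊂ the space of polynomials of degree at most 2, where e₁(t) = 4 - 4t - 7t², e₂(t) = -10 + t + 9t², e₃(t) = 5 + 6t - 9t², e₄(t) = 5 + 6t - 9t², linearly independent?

Take coordinates with respect to the standard basis {1, t, t²}.
There are 4 vectors in a 3-dimensional space, so they cannot be linearly independent.

linearly dependent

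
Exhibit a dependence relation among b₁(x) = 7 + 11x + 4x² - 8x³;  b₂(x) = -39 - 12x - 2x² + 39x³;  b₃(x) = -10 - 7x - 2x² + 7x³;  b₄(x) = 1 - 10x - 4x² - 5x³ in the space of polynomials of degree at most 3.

b₁ + b₂ - 3b₃ + 2b₄ = 0

Pass to coordinate vectors relative to the basis {1, x, …, x³}.
Solve the homogeneous system with b₁, b₂, b₃, b₄ as columns by row-reducing the coefficient matrix.
One solution (up to scaling) is (1, 1, -3, 2).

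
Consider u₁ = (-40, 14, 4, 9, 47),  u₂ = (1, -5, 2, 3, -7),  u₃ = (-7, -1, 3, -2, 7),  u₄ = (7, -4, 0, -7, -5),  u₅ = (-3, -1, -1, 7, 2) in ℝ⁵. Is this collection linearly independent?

Place the vectors as rows of a 5×5 matrix and reduce to echelon form.
The reduction yields 4 nonzero rows, so the rank is 4.
Since rank 4 < 5, the set is linearly dependent.
Indeed u₁ + 2u₂ - 3u₃ + 2u₄ - u₅ = 0.

linearly dependent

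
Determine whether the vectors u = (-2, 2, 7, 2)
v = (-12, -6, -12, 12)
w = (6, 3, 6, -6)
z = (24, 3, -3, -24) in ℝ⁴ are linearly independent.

linearly dependent

One vector is a scalar multiple of another, so the set is dependent.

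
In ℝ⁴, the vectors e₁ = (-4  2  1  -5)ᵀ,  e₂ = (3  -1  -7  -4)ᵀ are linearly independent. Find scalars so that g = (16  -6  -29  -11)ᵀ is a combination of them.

Write g = α₁e₁ + α₂e₂ and equate components.
Row-reducing the augmented matrix gives the unique coefficients (α₁, α₂) = (-1, 4).

g = -e₁ + 4e₂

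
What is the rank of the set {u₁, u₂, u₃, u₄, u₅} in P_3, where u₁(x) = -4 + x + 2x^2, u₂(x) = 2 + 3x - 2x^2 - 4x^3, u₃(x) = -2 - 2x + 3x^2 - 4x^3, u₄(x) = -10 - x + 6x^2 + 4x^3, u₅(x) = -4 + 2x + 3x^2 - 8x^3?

Pass to coordinate vectors with respect to the basis {1, x, …, x^3}.
Row-reduce the 5×4 matrix with these as rows.
There are 3 pivot columns, so rank = 3.
(With 5 elements in a 4-dimensional space the rank is at most 4.)

3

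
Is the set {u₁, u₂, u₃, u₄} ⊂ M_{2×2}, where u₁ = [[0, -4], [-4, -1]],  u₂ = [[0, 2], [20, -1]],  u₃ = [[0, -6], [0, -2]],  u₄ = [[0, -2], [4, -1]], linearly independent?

Write each element as a coordinate vector in ℝ⁴ using {E₁₁, E₁₂, E₂₁, E₂₂}.
The matrix [u₁|u₂|u₃|u₄] has determinant 0.
A zero determinant means the columns are linearly dependent.

linearly dependent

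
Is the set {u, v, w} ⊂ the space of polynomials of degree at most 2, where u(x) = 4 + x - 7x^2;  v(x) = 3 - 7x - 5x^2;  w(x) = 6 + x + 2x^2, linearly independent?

Write each element as a coordinate vector in ℝ³ using {1, x, x^2}.
Row-reduce the matrix whose columns are u, v, w.
The reduction yields 3 nonzero rows, so the rank is 3.
Since rank = 3 (the number of vectors), the set is linearly independent.

linearly independent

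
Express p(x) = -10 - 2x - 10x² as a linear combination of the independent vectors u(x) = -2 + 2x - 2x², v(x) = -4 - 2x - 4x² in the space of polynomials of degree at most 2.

Identify each element with its coordinate vector in ℝ³ via {1, x, x²}.
Set up the augmented matrix [u | v | p] and row-reduce.
Back-substitution yields (c₁, c₂) = (1, 2).

p = u + 2v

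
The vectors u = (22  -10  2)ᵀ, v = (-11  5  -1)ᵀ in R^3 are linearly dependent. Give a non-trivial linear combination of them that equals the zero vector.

u + 2v = 0

Row-reduce the matrix with u, v as columns; the null space gives the coefficients.
One solution (up to scaling) is (1, 2).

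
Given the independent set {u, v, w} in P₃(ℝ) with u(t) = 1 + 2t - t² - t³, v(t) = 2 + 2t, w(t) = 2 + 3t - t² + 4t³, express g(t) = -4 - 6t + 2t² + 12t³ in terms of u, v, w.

g = -4u - 2v + 2w

Identify each element with its coordinate vector in ℝ⁴ via {1, t, …, t³}.
Solve the system with u, v, w as columns and g as the right-hand side.
Row-reducing the augmented matrix gives the unique coefficients (a₁, a₂, a₃) = (-4, -2, 2).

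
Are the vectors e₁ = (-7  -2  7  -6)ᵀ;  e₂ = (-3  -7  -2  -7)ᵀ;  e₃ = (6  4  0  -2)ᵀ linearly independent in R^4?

Place the vectors as rows of a 3×4 matrix and reduce to echelon form.
The reduction yields 3 nonzero rows, so the rank is 3.
Since rank = 3 (the number of vectors), the set is linearly independent.

linearly independent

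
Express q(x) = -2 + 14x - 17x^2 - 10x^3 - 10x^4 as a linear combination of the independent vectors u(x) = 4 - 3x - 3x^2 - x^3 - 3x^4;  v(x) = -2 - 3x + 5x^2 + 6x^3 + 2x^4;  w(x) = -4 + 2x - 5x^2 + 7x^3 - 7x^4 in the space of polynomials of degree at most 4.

Take coordinate vectors relative to {1, x, …, x^4}.
Since u, v, w are independent, the coefficients expressing q are uniquely determined by a linear system.
Row-reducing the augmented matrix gives the unique coefficients (c₁, c₂, c₃) = (-1, -3, 1).

q = -u - 3v + w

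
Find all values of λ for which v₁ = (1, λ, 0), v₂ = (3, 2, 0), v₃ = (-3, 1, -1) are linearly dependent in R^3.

λ = 2/3

Dependence holds iff the 3×3 matrix [v₁ v₂ v₃] is singular.
Cofactor expansion gives det = 3*λ - 2.
Solving 3*λ - 2 = 0 yields λ = 2/3.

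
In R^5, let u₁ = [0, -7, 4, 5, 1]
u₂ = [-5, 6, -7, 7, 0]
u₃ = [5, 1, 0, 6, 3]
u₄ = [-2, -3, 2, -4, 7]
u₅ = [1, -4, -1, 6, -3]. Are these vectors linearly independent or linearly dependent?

linearly independent

Row-reduce the matrix whose columns are u₁, u₂, u₃, u₄, u₅.
The reduction yields 5 nonzero rows, so the rank is 5.
Since rank = 5 (the number of vectors), the set is linearly independent.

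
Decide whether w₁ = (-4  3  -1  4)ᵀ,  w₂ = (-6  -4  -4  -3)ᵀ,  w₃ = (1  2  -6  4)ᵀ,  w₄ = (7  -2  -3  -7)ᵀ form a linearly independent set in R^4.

linearly independent

Form the 4×4 matrix with these as columns; its determinant is 1231.
A nonzero determinant means the columns are linearly independent.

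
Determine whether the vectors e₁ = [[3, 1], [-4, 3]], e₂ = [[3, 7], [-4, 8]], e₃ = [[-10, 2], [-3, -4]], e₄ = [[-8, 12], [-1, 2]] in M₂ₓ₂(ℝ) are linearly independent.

linearly independent

Take coordinates with respect to the standard basis {E₁₁, E₁₂, E₂₁, E₂₂}.
The matrix [e₁|e₂|e₃|e₄] has determinant 980.
A nonzero determinant means the columns are linearly independent.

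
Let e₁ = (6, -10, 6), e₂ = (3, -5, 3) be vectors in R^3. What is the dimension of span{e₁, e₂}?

dim = 1

Apply Gaussian elimination to the matrix whose rows are e₁, e₂.
There is 1 pivot column, so rank = 1.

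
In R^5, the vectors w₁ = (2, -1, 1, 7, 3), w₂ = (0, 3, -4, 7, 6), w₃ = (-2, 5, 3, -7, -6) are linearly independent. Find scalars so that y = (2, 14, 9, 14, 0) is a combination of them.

y = 4w₁ + w₂ + 3w₃

Set up the augmented matrix [w₁ | w₂ | w₃ | y] and row-reduce.
The system has the unique solution (a₁, a₂, a₃) = (4, 1, 3).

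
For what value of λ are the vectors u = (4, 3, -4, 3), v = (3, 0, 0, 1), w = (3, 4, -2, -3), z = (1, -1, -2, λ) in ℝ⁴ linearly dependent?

Place the vectors as rows of a 4×4 matrix; dependence ⇔ determinant zero.
The determinant works out to 180 - 30*λ.
Solving 180 - 30*λ = 0 yields λ = 6.

λ = 6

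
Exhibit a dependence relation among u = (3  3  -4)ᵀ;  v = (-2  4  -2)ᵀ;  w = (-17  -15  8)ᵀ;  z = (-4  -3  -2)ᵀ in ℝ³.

Solve the homogeneous system with u, v, w, z as columns by row-reducing the coefficient matrix.
The free variable yields coefficients (3, 0, 1, -2) (any nonzero multiple also works).

3u + w - 2z = 0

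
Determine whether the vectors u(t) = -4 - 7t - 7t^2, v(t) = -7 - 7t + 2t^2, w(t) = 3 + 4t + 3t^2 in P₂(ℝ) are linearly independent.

linearly independent

Take coordinates with respect to the standard basis {1, t, t^2}.
The matrix [u|v|w] has determinant -24.
A nonzero determinant means the columns are linearly independent.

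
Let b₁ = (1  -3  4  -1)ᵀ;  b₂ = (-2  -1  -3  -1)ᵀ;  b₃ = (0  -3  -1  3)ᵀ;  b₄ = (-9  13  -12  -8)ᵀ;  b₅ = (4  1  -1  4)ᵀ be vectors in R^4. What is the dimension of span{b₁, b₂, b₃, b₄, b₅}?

dim = 4

Put the 4×5 matrix [b₁|b₂|b₃|b₄|b₅] into echelon form.
There are 4 pivot columns, so rank = 4.
(With 5 elements in a 4-dimensional space the rank is at most 4.)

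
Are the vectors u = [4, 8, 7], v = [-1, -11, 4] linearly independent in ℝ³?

Row-reduce the matrix whose columns are u, v.
The reduction yields 2 nonzero rows, so the rank is 2.
Since rank = 2 (the number of vectors), the set is linearly independent.

linearly independent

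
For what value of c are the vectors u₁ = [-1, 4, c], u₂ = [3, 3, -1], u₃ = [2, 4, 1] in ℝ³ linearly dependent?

c = 9/2

Place the vectors as rows of a 3×3 matrix; dependence ⇔ determinant zero.
Expanding, det = 6*c - 27.
Setting this to zero gives c = 9/2.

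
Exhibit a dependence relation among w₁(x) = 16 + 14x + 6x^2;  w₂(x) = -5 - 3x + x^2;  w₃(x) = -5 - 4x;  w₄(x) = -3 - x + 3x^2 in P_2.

w₁ + 3w₂ + 2w₃ - 3w₄ = 0

Pass to coordinate vectors relative to the basis {1, x, x^2}.
Solve the homogeneous system with w₁, w₂, w₃, w₄ as columns by row-reducing the coefficient matrix.
A generator of the null space is (1, 3, 2, -3).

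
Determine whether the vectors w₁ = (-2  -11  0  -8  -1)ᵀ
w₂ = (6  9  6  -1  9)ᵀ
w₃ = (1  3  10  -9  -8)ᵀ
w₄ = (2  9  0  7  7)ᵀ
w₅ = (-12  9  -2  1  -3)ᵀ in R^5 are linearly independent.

linearly independent

Row-reduce the matrix whose columns are w₁, w₂, w₃, w₄, w₅.
The reduction yields 5 nonzero rows, so the rank is 5.
Since rank = 5 (the number of vectors), the set is linearly independent.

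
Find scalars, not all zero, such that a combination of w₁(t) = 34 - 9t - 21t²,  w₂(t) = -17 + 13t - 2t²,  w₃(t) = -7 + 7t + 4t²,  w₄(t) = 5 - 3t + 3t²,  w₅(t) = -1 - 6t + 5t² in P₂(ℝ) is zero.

Take coordinates with respect to {1, t, t²}.
Write the vectors as columns of a matrix and find a nonzero vector in its null space.
A generator of the null space is (0, 1, -1, 2, 0).

w₂ - w₃ + 2w₄ = 0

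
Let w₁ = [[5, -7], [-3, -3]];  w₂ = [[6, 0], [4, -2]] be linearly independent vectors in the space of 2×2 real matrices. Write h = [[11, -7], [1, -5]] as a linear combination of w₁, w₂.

Work in coordinates with respect to the standard basis {E₁₁, E₁₂, E₂₁, E₂₂}.
Since w₁, w₂ are independent, the coefficients expressing h are uniquely determined by a linear system.
Back-substitution yields (c₁, c₂) = (1, 1).

h = w₁ + w₂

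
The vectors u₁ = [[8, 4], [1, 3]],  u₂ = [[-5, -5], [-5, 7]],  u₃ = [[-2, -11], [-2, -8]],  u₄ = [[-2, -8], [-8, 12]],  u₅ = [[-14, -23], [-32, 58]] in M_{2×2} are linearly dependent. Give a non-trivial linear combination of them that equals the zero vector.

2u₂ - u₃ + 3u₄ - u₅ = 0

Pass to coordinate vectors relative to the basis {E₁₁, E₁₂, E₂₁, E₂₂}.
Set up α₁u₁ + … + α₅u₅ = 0 and solve the homogeneous system.
One solution (up to scaling) is (0, 2, -1, 3, -1).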